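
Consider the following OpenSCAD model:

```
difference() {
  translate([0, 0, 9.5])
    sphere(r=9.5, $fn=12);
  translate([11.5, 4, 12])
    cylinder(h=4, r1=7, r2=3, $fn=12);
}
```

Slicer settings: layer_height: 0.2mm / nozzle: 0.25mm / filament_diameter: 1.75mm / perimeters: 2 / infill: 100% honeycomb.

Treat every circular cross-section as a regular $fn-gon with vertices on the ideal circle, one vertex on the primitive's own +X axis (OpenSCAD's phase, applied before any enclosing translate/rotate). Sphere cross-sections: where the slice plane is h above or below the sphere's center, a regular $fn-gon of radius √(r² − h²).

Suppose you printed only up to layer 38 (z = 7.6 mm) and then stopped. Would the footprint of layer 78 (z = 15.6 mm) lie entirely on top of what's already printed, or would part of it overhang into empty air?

entirely on top

Compare the two slices. At z = 7.6: the r=9.5 sphere slices to a regular 12-gon of circumradius 9.308 (√(r²−h²) with h=1.9 from center) (area = (12/2)·9.308²·sin(360°/12) = 259.92 mm²); the cone at (11.5, 4) is absent (z outside [12, 16]); After the difference (first − rest): none of the subtracted shapes is present at this height, so the r=9.5 sphere is unchanged — area = 259.92 mm². At z = 15.6: the sphere: section is a regular 12-gon, circumradius = √(r²−h²) = √(9.5²−6.1²) = 7.283 (area = (12/2)·7.283²·sin(360°/12) = 159.12 mm²); the cone at (11.5, 4) (r1=7→r2=3) has section circumradius 3.400 here — a regular 12-gon (area = (12/2)·3.400²·sin(360°/12) = 34.68 mm²); Taking the first minus the rest: starting from the r=9.5 sphere (159.12 mm²), the cone at (11.5, 4) misses the remaining region (no effect) — area = 159.12 mm². Checking containment: the cross-section at z = 15.6 is a subset of the cross-section at z = 7.6.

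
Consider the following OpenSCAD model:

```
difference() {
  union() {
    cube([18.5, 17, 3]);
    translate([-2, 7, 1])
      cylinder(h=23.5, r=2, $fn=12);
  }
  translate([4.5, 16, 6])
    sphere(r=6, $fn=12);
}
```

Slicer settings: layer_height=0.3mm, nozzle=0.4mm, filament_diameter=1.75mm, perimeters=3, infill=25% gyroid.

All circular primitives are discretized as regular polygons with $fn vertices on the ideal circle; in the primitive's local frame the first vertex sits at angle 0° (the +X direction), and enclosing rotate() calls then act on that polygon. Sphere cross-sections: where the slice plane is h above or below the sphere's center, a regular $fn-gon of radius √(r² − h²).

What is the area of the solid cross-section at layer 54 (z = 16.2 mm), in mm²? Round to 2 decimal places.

12.00 mm²

At z = 16.2 mm: the cube is absent (z outside [0, 3]); the cylinder at (-2, 7): section is a regular 12-gon, circumradius r=2 (area = (12/2)·2.000²·sin(360°/12) = 12.00 mm²); Taking the union: only the r=2 cylinder at (-2, 7) is present, so the union is just that shape — area = 12.00 mm²; the sphere at (4.5, 16) is not intersected at this z (|z−center|=10.200 > r=6); After the difference (first − rest): none of the subtracted shapes is present at this height, so that combined region is unchanged — area = 12.00 mm². Overall, the cross-section is a single solid region. Net area = 12.00 mm².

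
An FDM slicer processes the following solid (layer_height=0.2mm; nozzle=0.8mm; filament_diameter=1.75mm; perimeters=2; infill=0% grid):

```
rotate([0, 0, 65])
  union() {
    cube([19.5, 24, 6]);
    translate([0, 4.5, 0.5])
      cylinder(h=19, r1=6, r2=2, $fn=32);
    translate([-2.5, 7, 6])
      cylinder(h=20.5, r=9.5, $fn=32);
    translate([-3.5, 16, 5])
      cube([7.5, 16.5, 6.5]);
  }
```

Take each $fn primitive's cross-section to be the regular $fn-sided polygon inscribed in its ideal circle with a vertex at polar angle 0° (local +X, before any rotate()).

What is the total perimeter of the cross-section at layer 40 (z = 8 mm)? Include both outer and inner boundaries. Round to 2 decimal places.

99.33 mm

At z = 8 mm: the cube does not reach this height (z outside [0, 6]); the cone at (0, 4.5): at t=0.395 of its height the radius interpolates to r₁+(r₂−r₁)t = 4.421, giving a regular 32-gon of that circumradius (perimeter = 2·32·4.421·sin(180°/32) = 27.73 mm); the r=9.5 cylinder at (-2.5, 7) contributes a regular 32-gon of circumradius 9.5 (perimeter = 2·32·9.500·sin(180°/32) = 59.59 mm); the 7.5×16.5 cube at (-3.5, 16) contributes its full rectangle (perimeter 48.00 mm); Taking the union: the regions partially overlap (shared area 62.39 mm²), so the edge portions inside another operand are dropped and the merged outline is re-measured after clipping — boundary = 99.33 mm; (rotated 65° about Z; rotation is an isometry so areas/perimeters/island counts are preserved). Overall, the cross-section is a single solid region. Total boundary length (outer) = 99.33 mm.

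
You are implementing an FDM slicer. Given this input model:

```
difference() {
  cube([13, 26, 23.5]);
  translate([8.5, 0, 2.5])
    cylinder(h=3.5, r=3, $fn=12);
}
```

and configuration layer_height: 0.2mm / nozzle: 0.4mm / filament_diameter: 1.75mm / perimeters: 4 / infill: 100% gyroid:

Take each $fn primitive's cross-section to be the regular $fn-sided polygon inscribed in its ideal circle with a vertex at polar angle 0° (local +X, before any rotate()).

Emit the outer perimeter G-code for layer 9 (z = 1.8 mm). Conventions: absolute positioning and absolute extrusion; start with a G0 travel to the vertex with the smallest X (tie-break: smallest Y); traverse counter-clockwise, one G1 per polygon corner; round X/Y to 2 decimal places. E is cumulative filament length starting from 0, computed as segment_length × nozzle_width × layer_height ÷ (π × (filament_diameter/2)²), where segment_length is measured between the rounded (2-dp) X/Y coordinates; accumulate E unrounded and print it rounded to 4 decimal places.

G0 X0.00 Y0.00 Z1.80
G1 X13.00 Y0.00 E0.4324
G1 X13.00 Y26.00 E1.2971
G1 X0.00 Y26.00 E1.7295
G1 X0.00 Y0.00 E2.5943

At z = 1.8 mm: the cube is present — its section is the full 13×26 rectangle; the cylinder at (8.5, 0) is not intersected at this z (z outside [2.5, 6]); Subtracting the remaining from the first: none of the subtracted shapes is present at this height, so the 13×26 cube is unchanged — 1 connected region. The outline is a single polygon with 4 vertices. Extrusion per mm of travel: 0.4 × 0.2 / (π × 0.875²) = 0.033260. Accumulating E over each segment gives final E = 2.5943.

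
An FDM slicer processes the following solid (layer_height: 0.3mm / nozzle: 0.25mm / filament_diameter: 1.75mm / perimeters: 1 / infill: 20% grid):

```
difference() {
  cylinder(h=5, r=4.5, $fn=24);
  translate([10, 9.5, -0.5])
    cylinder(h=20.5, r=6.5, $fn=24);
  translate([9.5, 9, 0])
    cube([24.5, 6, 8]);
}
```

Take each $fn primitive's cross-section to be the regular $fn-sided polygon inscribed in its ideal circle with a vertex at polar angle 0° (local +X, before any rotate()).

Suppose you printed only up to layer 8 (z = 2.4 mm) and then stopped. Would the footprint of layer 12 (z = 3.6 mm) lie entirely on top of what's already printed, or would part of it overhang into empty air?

entirely on top

Compare the two slices. At z = 2.4: the r=4.5 cylinder gives a regular 24-gon of circumradius 4.5 (constant along its height) (area = (24/2)·4.500²·sin(360°/24) = 62.89 mm²); the cylinder at (10, 9.5): section is a regular 24-gon, circumradius r=6.5 (area = (24/2)·6.500²·sin(360°/24) = 131.22 mm²); the 24.5×6 cube at (9.5, 9) contributes its full rectangle (area 147.00 mm²); Taking the first minus the rest: starting from the r=4.5 cylinder (62.89 mm²), the r=6.5 cylinder at (10, 9.5) misses the remaining region (no effect); the 24.5×6 cube at (9.5, 9) misses the remaining region (no effect) — area = 62.89 mm². At z = 3.6: the cylinder: section is a regular 24-gon, circumradius r=4.5 (area = (24/2)·4.500²·sin(360°/24) = 62.89 mm²); the r=6.5 cylinder at (10, 9.5) contributes a regular 24-gon of circumradius 6.5 (area = (24/2)·6.500²·sin(360°/24) = 131.22 mm²); the cube at (9.5, 9) is present — its section is the full 24.5×6 rectangle (area 147.00 mm²); Taking the first minus the rest: starting from the r=4.5 cylinder (62.89 mm²), the r=6.5 cylinder at (10, 9.5) misses the remaining region (no effect); the 24.5×6 cube at (9.5, 9) misses the remaining region (no effect) — area = 62.89 mm². Checking containment: the cross-section at z = 3.6 is a subset of the cross-section at z = 2.4.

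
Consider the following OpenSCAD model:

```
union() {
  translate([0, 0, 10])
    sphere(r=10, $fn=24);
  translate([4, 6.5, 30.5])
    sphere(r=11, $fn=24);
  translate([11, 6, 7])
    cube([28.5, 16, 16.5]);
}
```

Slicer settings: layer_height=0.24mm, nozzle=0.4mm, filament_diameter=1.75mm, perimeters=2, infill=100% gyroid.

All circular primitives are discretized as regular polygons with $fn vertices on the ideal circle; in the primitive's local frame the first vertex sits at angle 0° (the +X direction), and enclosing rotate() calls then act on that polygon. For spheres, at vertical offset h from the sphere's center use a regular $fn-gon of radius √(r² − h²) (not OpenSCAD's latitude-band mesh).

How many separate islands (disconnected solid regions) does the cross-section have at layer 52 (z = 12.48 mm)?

2

At z = 12.48 mm: the sphere: section is a regular 24-gon, circumradius = √(r²−h²) = √(10²−2.48²) = 9.688; the sphere at (4, 6.5) is absent (|z−center|=18.020 > r=11); the cube at (11, 6) is present — its section is the full 28.5×16 rectangle; Merging all regions: the 2 present regions are separate (no shared area or edge), so areas and boundary lengths simply add and each stays a separate island — 2 connected regions. Overall, the cross-section has 2 separate islands. Island count = 2.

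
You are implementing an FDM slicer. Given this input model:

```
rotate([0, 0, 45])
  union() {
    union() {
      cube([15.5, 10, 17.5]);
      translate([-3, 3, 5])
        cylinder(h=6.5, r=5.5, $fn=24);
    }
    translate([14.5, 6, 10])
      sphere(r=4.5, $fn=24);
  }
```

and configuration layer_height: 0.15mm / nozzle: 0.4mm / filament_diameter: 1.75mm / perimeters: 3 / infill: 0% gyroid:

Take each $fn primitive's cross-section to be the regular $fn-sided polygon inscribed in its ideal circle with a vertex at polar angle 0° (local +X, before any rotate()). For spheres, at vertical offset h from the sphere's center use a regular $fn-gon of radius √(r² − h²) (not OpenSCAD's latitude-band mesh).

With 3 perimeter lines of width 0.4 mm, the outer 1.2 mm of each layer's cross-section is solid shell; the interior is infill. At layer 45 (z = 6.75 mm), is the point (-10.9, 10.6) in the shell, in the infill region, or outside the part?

outside

At z = 6.75 mm: the cube (footprint 15.5×10) is included at this height; the cylinder at (-3, 3): section is a regular 24-gon, circumradius r=5.5; Merging all regions: the regions partially overlap (shared area 14.49 mm²), so overlapping operands fuse into one piece — 1 connected region; the sphere at (14.5, 6): section is a regular 24-gon, circumradius = √(r²−h²) = √(4.5²−3.25²) = 3.112; Taking the union: the regions partially overlap (shared area 21.13 mm²), so overlapping operands fuse into one piece — 1 connected region; (whole slice rotated 45° about Z — lengths, areas and connectivity unchanged). Overall, the cross-section is a single solid region. Undo the 45° rotation: the query point maps to (-0.212, 15.203) in the un-rotated model frame. The nearest boundary edge runs (0.00, 7.57)→(0.00, 10.00); distance from the point to it = 5.21 mm. The point is not inside any of the regions above, so it lies outside the cross-section (5.21 mm from the nearest boundary).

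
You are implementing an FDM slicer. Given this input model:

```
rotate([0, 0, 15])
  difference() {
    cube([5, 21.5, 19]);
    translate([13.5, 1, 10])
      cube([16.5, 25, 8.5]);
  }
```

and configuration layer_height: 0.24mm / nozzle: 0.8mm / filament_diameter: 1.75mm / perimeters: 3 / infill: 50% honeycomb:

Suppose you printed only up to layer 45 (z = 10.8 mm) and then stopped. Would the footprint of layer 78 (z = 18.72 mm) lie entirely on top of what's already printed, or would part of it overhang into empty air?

entirely on top

Compare the two slices. At z = 10.8: the cube is present — its section is the full 5×21.5 rectangle (area 107.50 mm²); the cube at (13.5, 1) (footprint 16.5×25) is included at this height (area 412.50 mm²); After the difference (first − rest): starting from the 5×21.5 cube (107.50 mm²), the 16.5×25 cube at (13.5, 1) misses the remaining region (no effect) — area = 107.50 mm²; (rotated 15° about Z; rotation is an isometry so areas/perimeters/island counts are preserved). At z = 18.72: the cube is present — its section is the full 5×21.5 rectangle (area 107.50 mm²); the cube at (13.5, 1) is not intersected at this z (z outside [10, 18.5]); Subtracting the remaining from the first: none of the subtracted shapes is present at this height, so the 5×21.5 cube is unchanged — area = 107.50 mm²; (whole slice rotated 15° about Z — lengths, areas and connectivity unchanged). Checking containment: the cross-section at z = 18.72 is a subset of the cross-section at z = 10.8.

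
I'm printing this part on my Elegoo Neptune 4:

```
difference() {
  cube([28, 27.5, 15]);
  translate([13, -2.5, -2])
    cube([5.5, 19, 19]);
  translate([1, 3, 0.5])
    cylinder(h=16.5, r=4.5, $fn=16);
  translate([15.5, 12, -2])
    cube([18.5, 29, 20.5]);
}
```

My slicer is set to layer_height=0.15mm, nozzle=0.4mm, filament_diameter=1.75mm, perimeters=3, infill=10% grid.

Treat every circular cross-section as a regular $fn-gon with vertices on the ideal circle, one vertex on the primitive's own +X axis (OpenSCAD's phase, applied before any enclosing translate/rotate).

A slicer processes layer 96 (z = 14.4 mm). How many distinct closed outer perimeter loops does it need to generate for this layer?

2

At z = 14.4 mm: the 28×27.5 cube contributes its full rectangle; the cube at (13, -2.5) (footprint 5.5×19) is included at this height; the cylinder at (1, 3): section is a regular 16-gon, circumradius r=4.5; the 18.5×29 cube at (15.5, 12) contributes its full rectangle; Subtracting the remaining from the first: starting from the 28×27.5 cube, the 5.5×19 cube at (13, -2.5) partially overlaps it — only the 90.75 mm² overlap (of its 104.50 mm²) is removed, clipping the outline; the r=4.5 cylinder at (1, 3) partially overlaps it — only the 35.12 mm² overlap (of its 61.99 mm²) is removed, clipping the outline; the 18.5×29 cube at (15.5, 12) partially overlaps it — only the 180.25 mm² overlap (of its 536.50 mm²) is removed, clipping the outline — 2 connected regions. The result has 2 disconnected regions.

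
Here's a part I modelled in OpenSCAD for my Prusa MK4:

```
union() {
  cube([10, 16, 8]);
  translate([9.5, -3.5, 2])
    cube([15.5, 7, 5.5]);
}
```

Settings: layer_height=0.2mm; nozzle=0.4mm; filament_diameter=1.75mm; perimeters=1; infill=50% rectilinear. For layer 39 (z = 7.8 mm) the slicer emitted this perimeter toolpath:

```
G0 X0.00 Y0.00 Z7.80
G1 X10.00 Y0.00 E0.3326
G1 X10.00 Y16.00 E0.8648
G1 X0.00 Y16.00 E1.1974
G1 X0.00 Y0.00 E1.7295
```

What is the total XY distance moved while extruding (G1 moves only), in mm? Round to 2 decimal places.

52.00 mm

Sum the Euclidean lengths of each G1 segment: total = 52.00 mm.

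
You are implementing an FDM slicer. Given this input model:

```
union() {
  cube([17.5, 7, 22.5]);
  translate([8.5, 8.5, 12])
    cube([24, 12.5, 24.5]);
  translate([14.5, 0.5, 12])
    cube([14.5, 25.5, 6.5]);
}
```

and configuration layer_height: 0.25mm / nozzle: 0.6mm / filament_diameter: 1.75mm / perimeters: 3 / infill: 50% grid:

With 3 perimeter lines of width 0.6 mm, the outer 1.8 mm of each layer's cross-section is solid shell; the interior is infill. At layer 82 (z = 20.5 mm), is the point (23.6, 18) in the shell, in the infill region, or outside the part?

At z = 20.5 mm: the cube is present — its section is the full 17.5×7 rectangle; the cube at (8.5, 8.5) (footprint 24×12.5) is included at this height; the cube at (14.5, 0.5) is not intersected at this z (z outside [12, 18.5]); Merging all regions: the 2 present regions are separate (no shared area or edge), so areas and boundary lengths simply add and each stays a separate island — 2 connected regions. Overall, the cross-section has 2 separate islands. The nearest boundary edge runs (8.50, 21.00)→(32.50, 21.00); distance from the point to it = 3.00 mm. (Shell/infill is judged within the island containing the point — the largest one.) The point is inside the cross-section and 3.00 mm from the nearest boundary — more than the 1.8 mm shell width (3 × 0.6), so it's in the infill interior.

infill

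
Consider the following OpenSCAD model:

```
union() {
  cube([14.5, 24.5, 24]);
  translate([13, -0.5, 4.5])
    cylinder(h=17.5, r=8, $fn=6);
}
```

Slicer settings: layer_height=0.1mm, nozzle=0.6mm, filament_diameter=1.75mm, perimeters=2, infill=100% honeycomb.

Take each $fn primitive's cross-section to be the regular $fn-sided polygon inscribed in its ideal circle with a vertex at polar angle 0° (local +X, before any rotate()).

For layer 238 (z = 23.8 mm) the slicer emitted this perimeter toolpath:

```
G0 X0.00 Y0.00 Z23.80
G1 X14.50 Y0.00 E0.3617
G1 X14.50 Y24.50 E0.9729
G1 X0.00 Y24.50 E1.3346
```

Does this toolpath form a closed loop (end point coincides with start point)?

no

Start point (G0): (0.00, 0.00). End point (last G1): the path does not return to the start — open.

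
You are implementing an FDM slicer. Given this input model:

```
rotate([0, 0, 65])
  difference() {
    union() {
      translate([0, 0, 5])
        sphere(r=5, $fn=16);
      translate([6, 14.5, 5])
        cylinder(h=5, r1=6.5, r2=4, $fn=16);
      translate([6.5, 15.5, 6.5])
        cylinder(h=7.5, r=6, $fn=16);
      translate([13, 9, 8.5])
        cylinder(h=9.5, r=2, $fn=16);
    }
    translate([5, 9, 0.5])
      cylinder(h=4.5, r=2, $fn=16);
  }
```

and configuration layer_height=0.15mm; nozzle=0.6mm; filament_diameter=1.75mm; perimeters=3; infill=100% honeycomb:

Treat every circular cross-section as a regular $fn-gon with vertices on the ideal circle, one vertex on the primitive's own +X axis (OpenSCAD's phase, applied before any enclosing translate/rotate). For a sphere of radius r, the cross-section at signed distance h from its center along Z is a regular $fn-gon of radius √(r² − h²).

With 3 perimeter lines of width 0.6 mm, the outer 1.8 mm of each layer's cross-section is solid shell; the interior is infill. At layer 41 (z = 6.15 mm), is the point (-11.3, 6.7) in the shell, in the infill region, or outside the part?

shell

At z = 6.15 mm: the sphere: section is a regular 16-gon, circumradius = √(r²−h²) = √(5²−1.15²) = 4.866; the cone at (6, 14.5) (r1=6.5→r2=4) has section circumradius 5.925 here — a regular 16-gon; the cylinder at (6.5, 15.5) does not reach this height (z outside [6.5, 14]); the cylinder at (13, 9) does not reach this height (z outside [8.5, 18]); Combining (union): the 2 present regions are separate (no shared area or edge), so areas and boundary lengths simply add and each stays a separate island — 2 connected regions; the cylinder at (5, 9) does not reach this height (z outside [0.5, 5]); Subtracting the remaining from the first: none of the subtracted shapes is present at this height, so the result so far is unchanged — 2 connected regions; (rotated 65° about Z; rotation is an isometry so areas/perimeters/island counts are preserved). Overall, the cross-section has 2 separate islands. Undo the 65° rotation: the query point maps to (1.297, 13.073) in the un-rotated model frame. The nearest boundary edge runs (0.53, 12.23)→(0.08, 14.50); distance from the point to it = 0.92 mm. (Shell/infill is judged within the island containing the point — the largest one.) The point is inside the cross-section, 0.92 mm from the nearest boundary — within the 1.8 mm shell band (3 × 0.6).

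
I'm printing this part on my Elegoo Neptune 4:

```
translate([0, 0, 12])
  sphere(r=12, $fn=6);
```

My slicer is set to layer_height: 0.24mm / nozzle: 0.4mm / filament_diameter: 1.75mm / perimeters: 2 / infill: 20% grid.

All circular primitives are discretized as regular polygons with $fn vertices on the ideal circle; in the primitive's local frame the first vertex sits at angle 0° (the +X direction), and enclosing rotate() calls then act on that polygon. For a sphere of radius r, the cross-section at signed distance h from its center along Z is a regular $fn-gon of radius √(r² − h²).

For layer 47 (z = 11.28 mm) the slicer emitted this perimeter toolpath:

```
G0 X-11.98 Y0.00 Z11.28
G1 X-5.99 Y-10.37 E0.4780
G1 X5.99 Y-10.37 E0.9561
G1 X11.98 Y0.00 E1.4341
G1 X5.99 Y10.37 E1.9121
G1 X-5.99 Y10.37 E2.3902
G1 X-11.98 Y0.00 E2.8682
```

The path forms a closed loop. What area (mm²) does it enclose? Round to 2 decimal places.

372.70 mm²

Apply the shoelace formula to the sequence of (X, Y) vertices; enclosed area = 372.70 mm².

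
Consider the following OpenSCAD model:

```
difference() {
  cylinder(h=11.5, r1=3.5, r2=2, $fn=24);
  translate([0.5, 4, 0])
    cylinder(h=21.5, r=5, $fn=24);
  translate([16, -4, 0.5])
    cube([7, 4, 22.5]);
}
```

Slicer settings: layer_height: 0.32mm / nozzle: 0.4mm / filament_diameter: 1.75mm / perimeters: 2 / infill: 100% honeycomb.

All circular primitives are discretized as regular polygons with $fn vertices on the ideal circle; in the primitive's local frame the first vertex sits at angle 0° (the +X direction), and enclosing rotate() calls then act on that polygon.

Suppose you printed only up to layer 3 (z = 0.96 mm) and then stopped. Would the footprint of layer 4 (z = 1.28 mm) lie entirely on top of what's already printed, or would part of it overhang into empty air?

Compare the two slices. At z = 0.96: the cone contributes a regular 24-gon of circumradius 3.375 (interpolated between r1=3.5 and r2=2 at t=0.083) (area = (24/2)·3.375²·sin(360°/24) = 35.37 mm²); the r=5 cylinder at (0.5, 4) gives a regular 24-gon of circumradius 5 (constant along its height) (area = (24/2)·5.000²·sin(360°/24) = 77.65 mm²); the cube at (16, -4) is present — its section is the full 7×4 rectangle (area 28.00 mm²); Subtracting the remaining from the first: starting from the cone (35.37 mm²), the r=5 cylinder at (0.5, 4) partially overlaps it — only the 21.27 mm² overlap (of its 77.65 mm²) is removed, clipping the outline; the 7×4 cube at (16, -4) misses the remaining region (no effect) — area = 14.11 mm². At z = 1.28: the cone: at t=0.111 of its height the radius interpolates to r₁+(r₂−r₁)t = 3.333, giving a regular 24-gon of that circumradius (area = (24/2)·3.333²·sin(360°/24) = 34.50 mm²); the r=5 cylinder at (0.5, 4) contributes a regular 24-gon of circumradius 5 (area = (24/2)·5.000²·sin(360°/24) = 77.65 mm²); the cube at (16, -4) is present — its section is the full 7×4 rectangle (area 28.00 mm²); Subtracting the remaining from the first: starting from the cone (34.50 mm²), the r=5 cylinder at (0.5, 4) partially overlaps it — only the 20.86 mm² overlap (of its 77.65 mm²) is removed, clipping the outline; the 7×4 cube at (16, -4) misses the remaining region (no effect) — area = 13.64 mm². Checking containment: the cross-section at z = 1.28 is a subset of the cross-section at z = 0.96.

entirely on top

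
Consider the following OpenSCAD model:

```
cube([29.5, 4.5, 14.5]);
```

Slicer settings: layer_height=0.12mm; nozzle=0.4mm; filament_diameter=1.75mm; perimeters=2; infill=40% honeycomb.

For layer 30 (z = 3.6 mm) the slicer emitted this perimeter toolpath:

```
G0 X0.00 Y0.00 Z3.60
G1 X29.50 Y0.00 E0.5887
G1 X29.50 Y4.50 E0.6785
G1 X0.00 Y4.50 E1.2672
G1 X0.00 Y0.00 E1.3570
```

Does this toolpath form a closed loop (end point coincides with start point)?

yes

Start point (G0): (0.00, 0.00). End point (last G1): the path returns to the start — closed.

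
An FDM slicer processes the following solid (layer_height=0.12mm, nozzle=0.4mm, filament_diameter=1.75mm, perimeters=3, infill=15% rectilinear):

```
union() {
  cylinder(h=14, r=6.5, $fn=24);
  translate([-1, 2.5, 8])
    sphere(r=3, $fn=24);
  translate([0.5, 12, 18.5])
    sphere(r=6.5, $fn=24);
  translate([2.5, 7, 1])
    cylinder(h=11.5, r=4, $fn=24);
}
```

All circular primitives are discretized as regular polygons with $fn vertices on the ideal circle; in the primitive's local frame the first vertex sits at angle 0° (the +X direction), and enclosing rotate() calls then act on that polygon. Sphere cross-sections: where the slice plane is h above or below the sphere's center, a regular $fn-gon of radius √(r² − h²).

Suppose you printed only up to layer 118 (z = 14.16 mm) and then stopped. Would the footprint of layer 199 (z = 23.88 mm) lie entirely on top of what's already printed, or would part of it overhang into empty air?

entirely on top

Compare the two slices. At z = 14.16: the cylinder is absent (z outside [0, 14]); the sphere at (-1, 2.5) does not reach this height (|z−center|=6.160 > r=3); the r=6.5 sphere at (0.5, 12) contributes a regular 24-gon of circumradius √(6.5²−4.34²) = 4.839 (area = (24/2)·4.839²·sin(360°/24) = 72.72 mm²); the cylinder at (2.5, 7) is absent (z outside [1, 12.5]); Taking the union: only the r=6.5 sphere at (0.5, 12) is present, so the union is just that shape — area = 72.72 mm². At z = 23.88: the cylinder does not reach this height (z outside [0, 14]); the sphere at (-1, 2.5) does not reach this height (|z−center|=15.880 > r=3); the r=6.5 sphere at (0.5, 12) contributes a regular 24-gon of circumradius √(6.5²−5.38²) = 3.648 (area = (24/2)·3.648²·sin(360°/24) = 41.32 mm²); the cylinder at (2.5, 7) does not reach this height (z outside [1, 12.5]); Taking the union: only the r=6.5 sphere at (0.5, 12) is present, so the union is just that shape — area = 41.32 mm². Checking containment: the cross-section at z = 23.88 is a subset of the cross-section at z = 14.16.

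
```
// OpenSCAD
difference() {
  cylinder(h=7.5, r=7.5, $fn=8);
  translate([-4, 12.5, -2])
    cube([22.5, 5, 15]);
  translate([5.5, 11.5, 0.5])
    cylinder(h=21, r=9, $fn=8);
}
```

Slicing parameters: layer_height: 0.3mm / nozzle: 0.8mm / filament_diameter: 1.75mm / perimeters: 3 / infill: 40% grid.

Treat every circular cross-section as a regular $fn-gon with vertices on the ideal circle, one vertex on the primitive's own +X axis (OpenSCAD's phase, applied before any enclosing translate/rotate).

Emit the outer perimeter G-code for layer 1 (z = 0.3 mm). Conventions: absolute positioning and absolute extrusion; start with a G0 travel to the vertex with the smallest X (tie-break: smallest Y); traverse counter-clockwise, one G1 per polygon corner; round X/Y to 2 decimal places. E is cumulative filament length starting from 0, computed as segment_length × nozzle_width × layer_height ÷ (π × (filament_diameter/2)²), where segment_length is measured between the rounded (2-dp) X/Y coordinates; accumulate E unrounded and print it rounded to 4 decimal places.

G0 X-7.50 Y0.00 Z0.30
G1 X-5.30 Y-5.30 E0.5726
G1 X0.00 Y-7.50 E1.1452
G1 X5.30 Y-5.30 E1.7178
G1 X7.50 Y0.00 E2.2903
G1 X5.30 Y5.30 E2.8629
G1 X0.00 Y7.50 E3.4355
G1 X-5.30 Y5.30 E4.0081
G1 X-7.50 Y0.00 E4.5807

At z = 0.3 mm: the r=7.5 cylinder contributes a regular 8-gon of circumradius 7.5; the 22.5×5 cube at (-4, 12.5) contributes its full rectangle; the cylinder at (5.5, 11.5) does not reach this height (z outside [0.5, 21.5]); Subtracting the remaining from the first: starting from the r=7.5 cylinder, the 22.5×5 cube at (-4, 12.5) misses the remaining region (no effect) — 1 connected region. The outline is a single polygon with 8 vertices. Extrusion per mm of travel: 0.8 × 0.3 / (π × 0.875²) = 0.099780. Accumulating E over each segment gives final E = 4.5807.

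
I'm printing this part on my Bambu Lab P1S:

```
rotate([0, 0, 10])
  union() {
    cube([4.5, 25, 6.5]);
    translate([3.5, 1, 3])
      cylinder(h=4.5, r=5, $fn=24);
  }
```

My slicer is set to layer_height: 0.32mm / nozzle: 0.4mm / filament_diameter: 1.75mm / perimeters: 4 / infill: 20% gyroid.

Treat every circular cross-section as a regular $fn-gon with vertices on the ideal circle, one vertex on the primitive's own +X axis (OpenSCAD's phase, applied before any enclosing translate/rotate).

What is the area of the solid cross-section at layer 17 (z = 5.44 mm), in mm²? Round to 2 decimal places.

164.88 mm²

At z = 5.44 mm: the 4.5×25 cube contributes its full rectangle (area 112.50 mm²); the cylinder at (3.5, 1): section is a regular 24-gon, circumradius r=5 (area = (24/2)·5.000²·sin(360°/24) = 77.65 mm²); Taking the union: the regions partially overlap — summed areas 190.15 mm² minus the doubly-counted overlap 25.26 mm² gives 164.88 mm² — area = 164.88 mm²; (rotated 10° about Z; rotation is an isometry so areas/perimeters/island counts are preserved). Overall, the cross-section is a single solid region. Net area = 164.88 mm².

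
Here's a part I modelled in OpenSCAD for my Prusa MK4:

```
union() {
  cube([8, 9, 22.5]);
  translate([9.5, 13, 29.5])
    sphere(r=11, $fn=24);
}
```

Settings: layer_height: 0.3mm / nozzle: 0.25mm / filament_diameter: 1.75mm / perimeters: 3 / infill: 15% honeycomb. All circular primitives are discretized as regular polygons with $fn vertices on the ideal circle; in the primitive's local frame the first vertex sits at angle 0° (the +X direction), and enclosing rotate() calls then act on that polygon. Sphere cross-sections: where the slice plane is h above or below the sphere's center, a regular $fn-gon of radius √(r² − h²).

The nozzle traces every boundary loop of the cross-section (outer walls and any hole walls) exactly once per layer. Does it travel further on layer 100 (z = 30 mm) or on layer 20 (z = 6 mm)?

layer 100 (z = 30 mm)

Layer 100 (z = 30): the cube does not reach this height (z outside [0, 22.5]); the r=11 sphere at (9.5, 13) contributes a regular 24-gon of circumradius √(11²−0.5²) = 10.989 (perimeter = 2·24·10.989·sin(180°/24) = 68.85 mm); Merging all regions: only the r=11 sphere at (9.5, 13) is present, so the union is just that shape — boundary = 68.85 mm. So its perimeter = 68.85 mm. Layer 20 (z = 6): the cube is present — its section is the full 8×9 rectangle (perimeter 34.00 mm); the sphere at (9.5, 13) is not intersected at this z (|z−center|=23.500 > r=11); Combining (union): only the 8×9 cube is present, so the union is just that shape — boundary = 34.00 mm. So its perimeter = 34.00 mm. Layer 100 is larger (68.85 vs 34.00 mm).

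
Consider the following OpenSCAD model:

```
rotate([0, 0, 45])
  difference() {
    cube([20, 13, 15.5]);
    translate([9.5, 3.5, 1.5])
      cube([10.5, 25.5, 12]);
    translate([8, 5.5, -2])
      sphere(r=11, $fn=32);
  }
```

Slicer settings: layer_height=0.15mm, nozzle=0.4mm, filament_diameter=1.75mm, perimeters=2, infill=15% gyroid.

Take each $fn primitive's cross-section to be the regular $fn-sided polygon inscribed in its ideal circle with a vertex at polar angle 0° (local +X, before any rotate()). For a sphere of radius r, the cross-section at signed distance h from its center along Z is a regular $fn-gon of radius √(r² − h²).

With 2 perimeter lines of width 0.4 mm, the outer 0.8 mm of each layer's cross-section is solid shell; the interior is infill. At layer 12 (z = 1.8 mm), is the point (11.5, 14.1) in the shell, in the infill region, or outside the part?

At z = 1.8 mm: the cube is present — its section is the full 20×13 rectangle; the cube at (9.5, 3.5) is present — its section is the full 10.5×25.5 rectangle; the r=11 sphere at (8, 5.5) contributes a regular 32-gon of circumradius √(11²−3.8²) = 10.323; After the difference (first − rest): starting from the 20×13 cube, the 10.5×25.5 cube at (9.5, 3.5) partially overlaps it — only the 99.75 mm² overlap (of its 267.75 mm²) is removed, clipping the outline; the r=11 sphere at (8, 5.5) partially overlaps it — only the 151.10 mm² overlap (of its 332.62 mm²) is removed, clipping the outline — 2 connected regions; (whole slice rotated 45° about Z — lengths, areas and connectivity unchanged). Overall, the cross-section has 2 separate islands. Undo the 45° rotation: the query point maps to (18.102, 1.838) in the un-rotated model frame. The nearest boundary edge runs (17.54, 1.55)→(18.12, 3.49); distance from the point to it = 0.46 mm. (Shell/infill is judged within the island containing the point — the largest one.) The point is inside the cross-section, 0.46 mm from the nearest boundary — within the 0.8 mm shell band (2 × 0.4).

shell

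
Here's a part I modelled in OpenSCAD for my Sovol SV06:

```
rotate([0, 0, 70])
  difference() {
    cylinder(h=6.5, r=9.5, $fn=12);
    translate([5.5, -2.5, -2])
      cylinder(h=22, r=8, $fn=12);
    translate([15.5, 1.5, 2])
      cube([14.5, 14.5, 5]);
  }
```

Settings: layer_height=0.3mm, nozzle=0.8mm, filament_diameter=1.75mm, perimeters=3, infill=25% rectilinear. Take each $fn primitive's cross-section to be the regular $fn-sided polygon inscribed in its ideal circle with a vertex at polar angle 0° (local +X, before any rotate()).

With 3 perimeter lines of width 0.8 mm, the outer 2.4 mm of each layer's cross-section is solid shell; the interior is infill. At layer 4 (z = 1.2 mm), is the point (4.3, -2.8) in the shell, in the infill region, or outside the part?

At z = 1.2 mm: the cylinder: section is a regular 12-gon, circumradius r=9.5; the r=8 cylinder at (5.5, -2.5) contributes a regular 12-gon of circumradius 8; the cube at (15.5, 1.5) is absent (z outside [2, 7]); After the difference (first − rest): starting from the r=9.5 cylinder, the r=8 cylinder at (5.5, -2.5) partially overlaps it — only the 126.87 mm² overlap (of its 192.00 mm²) is removed, clipping the outline — 1 connected region; (rotated 70° about Z; rotation is an isometry so areas/perimeters/island counts are preserved). Overall, the cross-section is a single solid region. Undo the 70° rotation: the query point maps to (-1.160, -4.998) in the un-rotated model frame. The nearest boundary edge runs (-2.50, -2.50)→(-1.43, -6.50); distance from the point to it = 0.65 mm. The point is not inside any of the regions above, so it lies outside the cross-section (0.65 mm from the nearest boundary).

outside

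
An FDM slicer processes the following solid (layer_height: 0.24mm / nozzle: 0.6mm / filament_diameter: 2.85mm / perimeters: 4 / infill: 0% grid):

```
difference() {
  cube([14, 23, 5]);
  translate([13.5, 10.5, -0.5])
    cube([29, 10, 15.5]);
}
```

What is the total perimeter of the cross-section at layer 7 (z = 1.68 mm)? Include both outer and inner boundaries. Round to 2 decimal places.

75.00 mm

At z = 1.68 mm: the cube (footprint 14×23) is included at this height (perimeter 74.00 mm); the cube at (13.5, 10.5) (footprint 29×10) is included at this height (perimeter 78.00 mm); After the difference (first − rest): starting from the 14×23 cube, the 29×10 cube at (13.5, 10.5) partially overlaps it — only the 5.00 mm² overlap (of its 290.00 mm²) is removed, clipping the outline — boundary = 75.00 mm. Overall, the cross-section is a single solid region. Total boundary length (outer) = 75.00 mm.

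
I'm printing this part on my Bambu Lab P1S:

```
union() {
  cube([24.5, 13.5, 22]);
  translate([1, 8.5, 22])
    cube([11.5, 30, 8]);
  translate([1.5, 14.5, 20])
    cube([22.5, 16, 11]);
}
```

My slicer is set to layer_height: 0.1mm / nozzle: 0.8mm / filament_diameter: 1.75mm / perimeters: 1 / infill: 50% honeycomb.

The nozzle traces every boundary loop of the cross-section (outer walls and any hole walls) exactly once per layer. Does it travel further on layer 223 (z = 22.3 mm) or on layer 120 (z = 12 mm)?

Layer 223 (z = 22.3): the cube does not reach this height (z outside [0, 22]); the cube at (1, 8.5) is present — its section is the full 11.5×30 rectangle (perimeter 83.00 mm); the 22.5×16 cube at (1.5, 14.5) contributes its full rectangle (perimeter 77.00 mm); Taking the union: the regions partially overlap (shared area 176.00 mm²), so the edge portions inside another operand are dropped and the merged outline is re-measured after clipping — boundary = 106.00 mm. So its perimeter = 106.00 mm. Layer 120 (z = 12): the cube (footprint 24.5×13.5) is included at this height (perimeter 76.00 mm); the cube at (1, 8.5) is absent (z outside [22, 30]); the cube at (1.5, 14.5) is not intersected at this z (z outside [20, 31]); Merging all regions: only the 24.5×13.5 cube is present, so the union is just that shape — boundary = 76.00 mm. So its perimeter = 76.00 mm. Layer 223 is larger (106.00 vs 76.00 mm).

layer 223 (z = 22.3 mm)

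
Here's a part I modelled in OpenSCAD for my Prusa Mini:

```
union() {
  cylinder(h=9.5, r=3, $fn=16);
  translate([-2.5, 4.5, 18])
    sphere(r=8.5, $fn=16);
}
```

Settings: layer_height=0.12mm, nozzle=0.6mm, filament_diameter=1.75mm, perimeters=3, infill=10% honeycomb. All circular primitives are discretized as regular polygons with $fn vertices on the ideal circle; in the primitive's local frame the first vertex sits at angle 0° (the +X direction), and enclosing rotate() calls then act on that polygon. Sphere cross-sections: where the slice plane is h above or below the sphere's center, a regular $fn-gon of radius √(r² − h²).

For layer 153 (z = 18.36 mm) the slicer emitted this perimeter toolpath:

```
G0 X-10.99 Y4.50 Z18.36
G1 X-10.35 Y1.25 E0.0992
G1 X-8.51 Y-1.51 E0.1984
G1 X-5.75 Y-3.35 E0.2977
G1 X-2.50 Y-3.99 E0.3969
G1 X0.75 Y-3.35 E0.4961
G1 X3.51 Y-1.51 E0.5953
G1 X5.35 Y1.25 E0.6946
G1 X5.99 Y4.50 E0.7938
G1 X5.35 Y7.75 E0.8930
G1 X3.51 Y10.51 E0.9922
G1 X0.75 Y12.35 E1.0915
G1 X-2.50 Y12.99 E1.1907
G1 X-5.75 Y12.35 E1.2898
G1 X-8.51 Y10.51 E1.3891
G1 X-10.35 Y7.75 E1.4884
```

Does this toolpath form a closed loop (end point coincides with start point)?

no

Start point (G0): (-10.99, 4.50). End point (last G1): the path does not return to the start — open.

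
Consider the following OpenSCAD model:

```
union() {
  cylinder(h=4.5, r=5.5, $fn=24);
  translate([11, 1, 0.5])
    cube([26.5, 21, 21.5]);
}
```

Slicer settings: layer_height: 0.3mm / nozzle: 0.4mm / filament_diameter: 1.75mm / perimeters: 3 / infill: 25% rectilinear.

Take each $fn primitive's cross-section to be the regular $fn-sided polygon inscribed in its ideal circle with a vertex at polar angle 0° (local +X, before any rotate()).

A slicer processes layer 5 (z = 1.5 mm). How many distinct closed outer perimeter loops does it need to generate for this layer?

2

At z = 1.5 mm: the cylinder: section is a regular 24-gon, circumradius r=5.5; the cube at (11, 1) (footprint 26.5×21) is included at this height; Combining (union): the 2 present regions are separate (no shared area or edge), so areas and boundary lengths simply add and each stays a separate island — 2 connected regions. The result has 2 disconnected regions.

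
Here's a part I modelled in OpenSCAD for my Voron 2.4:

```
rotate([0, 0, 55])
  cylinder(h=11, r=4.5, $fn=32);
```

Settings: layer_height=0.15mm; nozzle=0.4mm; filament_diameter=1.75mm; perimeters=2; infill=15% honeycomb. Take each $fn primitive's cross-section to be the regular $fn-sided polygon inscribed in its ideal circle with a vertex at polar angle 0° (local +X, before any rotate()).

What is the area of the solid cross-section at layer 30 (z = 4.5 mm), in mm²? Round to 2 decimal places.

At z = 4.5 mm: the r=4.5 cylinder contributes a regular 32-gon of circumradius 4.5 (area = (32/2)·4.500²·sin(360°/32) = 63.21 mm²); (whole slice rotated 55° about Z — lengths, areas and connectivity unchanged). Overall, the cross-section is a single solid region. Net area = 63.21 mm².

63.21 mm²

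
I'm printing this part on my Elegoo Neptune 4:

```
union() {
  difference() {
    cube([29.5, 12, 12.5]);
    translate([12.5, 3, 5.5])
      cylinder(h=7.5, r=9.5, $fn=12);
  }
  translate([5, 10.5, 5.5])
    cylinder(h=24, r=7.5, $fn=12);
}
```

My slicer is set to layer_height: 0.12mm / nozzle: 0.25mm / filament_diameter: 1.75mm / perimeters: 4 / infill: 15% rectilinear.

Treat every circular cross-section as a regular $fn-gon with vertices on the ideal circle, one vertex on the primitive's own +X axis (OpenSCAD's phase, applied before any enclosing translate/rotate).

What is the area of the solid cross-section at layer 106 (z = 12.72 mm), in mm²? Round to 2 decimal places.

168.75 mm²

At z = 12.72 mm: the cube does not reach this height (z outside [0, 12.5]); the r=9.5 cylinder at (12.5, 3) contributes a regular 12-gon of circumradius 9.5 (area = (12/2)·9.500²·sin(360°/12) = 270.75 mm²); After the difference (first − rest): the first operand is absent here, so nothing remains; the cylinder at (5, 10.5): section is a regular 12-gon, circumradius r=7.5 (area = (12/2)·7.500²·sin(360°/12) = 168.75 mm²); Taking the union: only the r=7.5 cylinder at (5, 10.5) is present, so the union is just that shape — area = 168.75 mm². Overall, the cross-section is a single solid region. Net area = 168.75 mm².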